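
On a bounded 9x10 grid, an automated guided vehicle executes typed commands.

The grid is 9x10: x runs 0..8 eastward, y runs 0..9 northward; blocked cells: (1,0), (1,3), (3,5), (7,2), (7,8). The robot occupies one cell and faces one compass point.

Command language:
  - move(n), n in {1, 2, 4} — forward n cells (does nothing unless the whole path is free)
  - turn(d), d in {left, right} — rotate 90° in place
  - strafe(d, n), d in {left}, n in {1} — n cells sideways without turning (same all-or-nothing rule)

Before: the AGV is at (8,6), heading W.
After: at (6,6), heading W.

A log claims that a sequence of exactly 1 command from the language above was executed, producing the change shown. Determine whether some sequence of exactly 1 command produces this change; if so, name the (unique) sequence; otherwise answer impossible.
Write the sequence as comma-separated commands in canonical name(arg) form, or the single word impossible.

key: heading stays W — the single command does not turn
from: at (8,6), heading W
1. move(2) → at (6,6), heading W
no rival 1-sequence matches.

move(2)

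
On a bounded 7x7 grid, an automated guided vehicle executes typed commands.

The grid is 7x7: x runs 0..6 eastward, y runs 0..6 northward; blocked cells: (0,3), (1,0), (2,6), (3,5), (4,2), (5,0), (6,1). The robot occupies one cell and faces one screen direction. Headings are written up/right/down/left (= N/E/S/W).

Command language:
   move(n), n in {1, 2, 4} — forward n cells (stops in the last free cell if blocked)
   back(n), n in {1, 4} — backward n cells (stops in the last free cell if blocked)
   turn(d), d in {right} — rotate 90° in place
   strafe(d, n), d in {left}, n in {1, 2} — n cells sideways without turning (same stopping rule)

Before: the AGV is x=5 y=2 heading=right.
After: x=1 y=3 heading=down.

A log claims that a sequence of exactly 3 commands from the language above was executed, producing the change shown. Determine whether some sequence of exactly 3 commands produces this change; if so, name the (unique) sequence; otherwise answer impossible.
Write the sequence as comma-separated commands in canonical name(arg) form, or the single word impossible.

strafe(left, 1), back(4), turn(right)

key: order matters: swapping strafe(left, 1) and turn(right) lands elsewhere
initial: x=5 y=2 heading=right
t=1 strafe(left, 1) ⇒ x=5 y=3 heading=right
t=2 back(4) ⇒ x=1 y=3 heading=right
t=3 turn(right) ⇒ x=1 y=3 heading=down
uniquely the one of 512 3-step routes that fits.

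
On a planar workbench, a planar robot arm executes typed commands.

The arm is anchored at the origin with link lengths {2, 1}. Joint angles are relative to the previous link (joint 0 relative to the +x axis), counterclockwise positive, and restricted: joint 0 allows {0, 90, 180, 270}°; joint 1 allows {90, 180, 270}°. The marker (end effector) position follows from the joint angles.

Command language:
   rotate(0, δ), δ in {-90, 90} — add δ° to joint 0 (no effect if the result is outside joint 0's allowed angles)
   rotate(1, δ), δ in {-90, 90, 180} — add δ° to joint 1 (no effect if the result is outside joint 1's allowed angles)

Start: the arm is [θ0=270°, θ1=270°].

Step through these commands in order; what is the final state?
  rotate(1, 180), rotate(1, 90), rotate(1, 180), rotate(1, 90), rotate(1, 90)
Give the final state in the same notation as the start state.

begin: [θ0=270°, θ1=270°]
1. rotate(1, 180) → [θ0=270°, θ1=90°]
2. rotate(1, 90) → [θ0=270°, θ1=180°]
3. rotate(1, 180) → [θ0=270°, θ1=180°]
4. rotate(1, 90) → [θ0=270°, θ1=270°]
5. rotate(1, 90) → [θ0=270°, θ1=270°]

[θ0=270°, θ1=270°]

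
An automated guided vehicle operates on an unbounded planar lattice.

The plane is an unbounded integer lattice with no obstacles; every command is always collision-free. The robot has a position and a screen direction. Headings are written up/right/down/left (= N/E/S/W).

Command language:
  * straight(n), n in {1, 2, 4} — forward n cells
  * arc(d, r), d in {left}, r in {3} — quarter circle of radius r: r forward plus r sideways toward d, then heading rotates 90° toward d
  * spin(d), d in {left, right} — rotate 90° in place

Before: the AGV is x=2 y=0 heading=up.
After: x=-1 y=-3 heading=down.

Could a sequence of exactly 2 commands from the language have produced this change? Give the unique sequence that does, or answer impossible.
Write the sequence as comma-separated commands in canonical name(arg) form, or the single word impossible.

key: order matters: swapping spin(left) and arc(left, 3) lands elsewhere
begin: x=2 y=0 heading=up
step 1 (spin(left)): x=2 y=0 heading=left
step 2 (arc(left, 3)): x=-1 y=-3 heading=down
all 36 alternatives checked — unique.

spin(left), arc(left, 3)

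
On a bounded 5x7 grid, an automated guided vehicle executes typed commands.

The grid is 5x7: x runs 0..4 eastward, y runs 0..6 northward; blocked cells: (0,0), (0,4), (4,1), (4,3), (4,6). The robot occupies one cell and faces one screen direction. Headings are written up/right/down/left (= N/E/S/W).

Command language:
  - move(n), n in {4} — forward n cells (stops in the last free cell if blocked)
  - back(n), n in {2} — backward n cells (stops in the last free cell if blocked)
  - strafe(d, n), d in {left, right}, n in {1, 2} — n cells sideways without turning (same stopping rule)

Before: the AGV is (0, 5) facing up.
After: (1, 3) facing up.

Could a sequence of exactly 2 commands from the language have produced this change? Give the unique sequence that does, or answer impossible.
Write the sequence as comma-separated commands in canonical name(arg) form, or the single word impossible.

strafe(right, 1), back(2)

key: order matters: swapping strafe(right, 1) and back(2) lands elsewhere
t0: (0, 5) facing up
[1] after strafe(right, 1): (1, 5) facing up
[2] after back(2): (1, 3) facing up
all 36 alternatives checked — unique.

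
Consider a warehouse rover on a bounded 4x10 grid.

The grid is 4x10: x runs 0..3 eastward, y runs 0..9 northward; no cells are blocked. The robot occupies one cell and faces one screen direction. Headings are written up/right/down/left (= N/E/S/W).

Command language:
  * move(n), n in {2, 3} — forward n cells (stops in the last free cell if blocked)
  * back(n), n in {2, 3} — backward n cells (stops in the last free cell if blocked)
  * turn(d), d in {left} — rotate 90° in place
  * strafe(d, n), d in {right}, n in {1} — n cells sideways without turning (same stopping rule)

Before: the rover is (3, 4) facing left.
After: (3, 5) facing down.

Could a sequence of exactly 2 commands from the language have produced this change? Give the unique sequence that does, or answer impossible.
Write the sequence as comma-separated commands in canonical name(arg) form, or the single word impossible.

key: position moved to (3,5) AND the heading swung to S — translation plus rotation needed
from: (3, 4) facing left
1. strafe(right, 1) → (3, 5) facing left
2. turn(left) → (3, 5) facing down
no other 2-command option fits: unique.

strafe(right, 1), turn(left)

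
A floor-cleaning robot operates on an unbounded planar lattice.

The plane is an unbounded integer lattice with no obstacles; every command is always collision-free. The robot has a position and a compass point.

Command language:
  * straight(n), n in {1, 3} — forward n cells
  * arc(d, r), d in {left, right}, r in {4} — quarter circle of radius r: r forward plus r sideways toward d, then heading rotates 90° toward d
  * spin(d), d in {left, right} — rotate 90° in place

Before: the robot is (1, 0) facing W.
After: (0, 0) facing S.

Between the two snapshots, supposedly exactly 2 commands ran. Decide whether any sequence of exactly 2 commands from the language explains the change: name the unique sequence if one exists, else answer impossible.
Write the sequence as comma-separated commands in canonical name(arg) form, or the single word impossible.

key: position moved to (0,0) AND the heading swung to S — translation plus rotation needed
begin: (1, 0) facing W
step 1 (straight(1)): (0, 0) facing W
step 2 (spin(left)): (0, 0) facing S
no other 2-command option fits: unique.

straight(1), spin(left)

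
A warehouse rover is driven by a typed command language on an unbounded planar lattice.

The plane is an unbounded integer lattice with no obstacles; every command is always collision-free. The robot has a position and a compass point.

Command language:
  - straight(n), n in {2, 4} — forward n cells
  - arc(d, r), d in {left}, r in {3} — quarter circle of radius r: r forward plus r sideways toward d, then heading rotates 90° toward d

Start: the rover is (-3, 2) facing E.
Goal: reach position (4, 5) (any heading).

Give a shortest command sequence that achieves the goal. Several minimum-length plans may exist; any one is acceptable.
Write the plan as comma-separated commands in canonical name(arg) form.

straight(4), arc(left, 3)

initial: (-3, 2) facing E
step 1 (straight(4)): (1, 2) facing E
step 2 (arc(left, 3)): (4, 5) facing N
no 1-step plan works, so 2 is optimal.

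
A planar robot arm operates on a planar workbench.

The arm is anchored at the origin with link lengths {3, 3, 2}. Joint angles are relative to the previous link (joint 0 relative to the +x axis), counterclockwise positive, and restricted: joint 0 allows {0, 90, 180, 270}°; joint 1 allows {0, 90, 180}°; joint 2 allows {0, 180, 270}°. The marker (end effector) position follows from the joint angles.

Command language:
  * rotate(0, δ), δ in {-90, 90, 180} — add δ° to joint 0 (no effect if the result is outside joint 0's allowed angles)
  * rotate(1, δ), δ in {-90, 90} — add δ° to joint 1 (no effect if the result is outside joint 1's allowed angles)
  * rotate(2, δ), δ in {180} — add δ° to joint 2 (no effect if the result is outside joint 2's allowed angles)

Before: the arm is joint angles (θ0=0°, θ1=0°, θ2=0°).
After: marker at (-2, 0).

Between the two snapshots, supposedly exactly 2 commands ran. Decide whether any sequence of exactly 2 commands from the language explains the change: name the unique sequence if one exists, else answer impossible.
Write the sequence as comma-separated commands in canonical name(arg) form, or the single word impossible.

begin: joint angles (θ0=0°, θ1=0°, θ2=0°)
[1] after rotate(1, 90): joint angles (θ0=0°, θ1=90°, θ2=0°)
[2] after rotate(1, 90): joint angles (θ0=0°, θ1=180°, θ2=0°)
uniquely the one of 36 2-step routes that fits.

rotate(1, 90), rotate(1, 90)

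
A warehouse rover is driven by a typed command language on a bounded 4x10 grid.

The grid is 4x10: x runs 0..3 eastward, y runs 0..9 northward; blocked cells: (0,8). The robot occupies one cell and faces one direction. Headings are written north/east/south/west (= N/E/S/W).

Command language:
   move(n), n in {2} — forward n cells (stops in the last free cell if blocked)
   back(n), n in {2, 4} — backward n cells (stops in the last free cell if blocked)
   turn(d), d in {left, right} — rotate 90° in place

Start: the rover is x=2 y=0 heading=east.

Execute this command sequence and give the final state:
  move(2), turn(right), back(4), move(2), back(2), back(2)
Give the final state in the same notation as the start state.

x=3 y=6 heading=south

t0: x=2 y=0 heading=east
[1] after move(2): x=3 y=0 heading=east
[2] after turn(right): x=3 y=0 heading=south
[3] after back(4): x=3 y=4 heading=south
[4] after move(2): x=3 y=2 heading=south
[5] after back(2): x=3 y=4 heading=south
[6] after back(2): x=3 y=6 heading=south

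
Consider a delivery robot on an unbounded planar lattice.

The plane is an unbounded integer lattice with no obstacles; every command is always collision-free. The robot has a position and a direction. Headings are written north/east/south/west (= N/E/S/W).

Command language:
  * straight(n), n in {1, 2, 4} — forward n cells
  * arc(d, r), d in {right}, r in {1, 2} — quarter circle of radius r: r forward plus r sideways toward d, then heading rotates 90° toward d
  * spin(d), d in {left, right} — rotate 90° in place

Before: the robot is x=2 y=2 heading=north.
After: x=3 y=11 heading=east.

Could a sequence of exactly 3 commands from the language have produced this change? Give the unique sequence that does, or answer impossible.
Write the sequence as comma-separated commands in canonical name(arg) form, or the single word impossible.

straight(4), straight(4), arc(right, 1)

key: cell and facing (now E) both changed — the 3 commands mix motion and turning
from: x=2 y=2 heading=north
t=1 straight(4) ⇒ x=2 y=6 heading=north
t=2 straight(4) ⇒ x=2 y=10 heading=north
t=3 arc(right, 1) ⇒ x=3 y=11 heading=east
no rival 3-sequence matches.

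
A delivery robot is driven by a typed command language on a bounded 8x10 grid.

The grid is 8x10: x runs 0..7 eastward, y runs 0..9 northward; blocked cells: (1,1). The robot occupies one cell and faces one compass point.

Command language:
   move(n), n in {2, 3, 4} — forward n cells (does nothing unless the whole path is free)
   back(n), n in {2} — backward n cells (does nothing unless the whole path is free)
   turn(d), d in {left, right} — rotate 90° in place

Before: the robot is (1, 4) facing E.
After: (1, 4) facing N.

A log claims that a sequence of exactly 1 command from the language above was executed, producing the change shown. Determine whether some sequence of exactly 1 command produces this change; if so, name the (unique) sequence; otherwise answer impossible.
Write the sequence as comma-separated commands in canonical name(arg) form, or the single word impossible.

turn(left)

key: (1,4) unchanged — the single command moves nothing
initial: (1, 4) facing E
t=1 turn(left) ⇒ (1, 4) facing N
no other 1-command option fits: unique.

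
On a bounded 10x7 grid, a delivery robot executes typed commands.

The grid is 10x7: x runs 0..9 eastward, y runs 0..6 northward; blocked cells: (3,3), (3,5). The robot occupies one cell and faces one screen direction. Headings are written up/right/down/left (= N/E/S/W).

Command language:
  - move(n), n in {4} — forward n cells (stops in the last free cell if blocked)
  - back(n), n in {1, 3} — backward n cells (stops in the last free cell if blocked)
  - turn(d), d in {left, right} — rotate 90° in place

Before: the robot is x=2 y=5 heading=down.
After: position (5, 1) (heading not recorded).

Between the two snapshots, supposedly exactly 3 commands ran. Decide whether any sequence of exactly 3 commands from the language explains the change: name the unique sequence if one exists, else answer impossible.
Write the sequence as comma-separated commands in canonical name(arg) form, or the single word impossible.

key: order matters: swapping move(4) and back(3) lands elsewhere
begin: x=2 y=5 heading=down
t=1 move(4) ⇒ x=2 y=1 heading=down
t=2 turn(right) ⇒ x=2 y=1 heading=left
t=3 back(3) ⇒ x=5 y=1 heading=left
uniquely the one of 125 3-step routes that fits.

move(4), turn(right), back(3)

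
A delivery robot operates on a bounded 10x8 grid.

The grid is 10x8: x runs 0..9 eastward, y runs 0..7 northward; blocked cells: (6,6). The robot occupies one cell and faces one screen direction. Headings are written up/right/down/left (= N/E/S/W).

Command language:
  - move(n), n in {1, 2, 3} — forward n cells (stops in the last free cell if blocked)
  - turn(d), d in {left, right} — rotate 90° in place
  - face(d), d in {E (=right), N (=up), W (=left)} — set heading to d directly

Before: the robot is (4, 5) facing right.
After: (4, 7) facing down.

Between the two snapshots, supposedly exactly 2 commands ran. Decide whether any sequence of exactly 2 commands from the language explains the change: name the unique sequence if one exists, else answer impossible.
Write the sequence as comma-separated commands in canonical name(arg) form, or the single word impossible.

impossible

every 2-command combo misses the target.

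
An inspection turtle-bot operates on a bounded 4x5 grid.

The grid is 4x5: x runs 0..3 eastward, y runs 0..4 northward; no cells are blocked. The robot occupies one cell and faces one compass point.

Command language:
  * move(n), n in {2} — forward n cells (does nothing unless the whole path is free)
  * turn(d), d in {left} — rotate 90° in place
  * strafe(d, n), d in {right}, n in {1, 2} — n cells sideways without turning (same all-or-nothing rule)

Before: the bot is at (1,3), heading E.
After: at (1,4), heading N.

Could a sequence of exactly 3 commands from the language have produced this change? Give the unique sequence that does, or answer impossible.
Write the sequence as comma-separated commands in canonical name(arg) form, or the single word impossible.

key: cell and facing (now N) both changed — the 3 commands mix motion and turning
from: at (1,3), heading E
1. strafe(right, 1) → at (1,2), heading E
2. turn(left) → at (1,2), heading N
3. move(2) → at (1,4), heading N
no other 3-command option fits: unique.

strafe(right, 1), turn(left), move(2)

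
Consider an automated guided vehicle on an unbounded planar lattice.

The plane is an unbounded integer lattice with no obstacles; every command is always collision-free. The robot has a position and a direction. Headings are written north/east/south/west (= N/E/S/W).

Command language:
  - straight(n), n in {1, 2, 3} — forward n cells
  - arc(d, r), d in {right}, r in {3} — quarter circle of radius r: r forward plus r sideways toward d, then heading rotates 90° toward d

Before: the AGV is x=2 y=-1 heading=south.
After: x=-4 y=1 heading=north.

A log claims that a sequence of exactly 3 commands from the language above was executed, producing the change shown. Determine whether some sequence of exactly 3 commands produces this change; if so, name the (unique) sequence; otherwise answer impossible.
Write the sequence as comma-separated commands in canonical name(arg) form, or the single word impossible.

key: order matters: swapping arc(right, 3) and straight(2) lands elsewhere
t0: x=2 y=-1 heading=south
[1] after arc(right, 3): x=-1 y=-4 heading=west
[2] after arc(right, 3): x=-4 y=-1 heading=north
[3] after straight(2): x=-4 y=1 heading=north
all 64 alternatives checked — unique.

arc(right, 3), arc(right, 3), straight(2)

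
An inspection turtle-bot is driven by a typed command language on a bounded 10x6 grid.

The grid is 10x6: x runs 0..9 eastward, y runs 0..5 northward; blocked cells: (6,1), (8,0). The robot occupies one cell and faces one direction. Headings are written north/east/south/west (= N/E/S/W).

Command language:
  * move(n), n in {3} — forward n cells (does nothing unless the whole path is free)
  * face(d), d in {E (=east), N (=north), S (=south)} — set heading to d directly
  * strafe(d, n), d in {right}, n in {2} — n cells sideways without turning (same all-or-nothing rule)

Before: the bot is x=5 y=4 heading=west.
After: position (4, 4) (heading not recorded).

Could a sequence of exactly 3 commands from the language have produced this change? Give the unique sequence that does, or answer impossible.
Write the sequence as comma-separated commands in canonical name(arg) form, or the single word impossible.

move(3), face(N), strafe(right, 2)

key: running strafe(right, 2) before move(3) would end elsewhere — order is forced
from: x=5 y=4 heading=west
step 1 (move(3)): x=2 y=4 heading=west
step 2 (face(N)): x=2 y=4 heading=north
step 3 (strafe(right, 2)): x=4 y=4 heading=north
no other 3-command option fits: unique.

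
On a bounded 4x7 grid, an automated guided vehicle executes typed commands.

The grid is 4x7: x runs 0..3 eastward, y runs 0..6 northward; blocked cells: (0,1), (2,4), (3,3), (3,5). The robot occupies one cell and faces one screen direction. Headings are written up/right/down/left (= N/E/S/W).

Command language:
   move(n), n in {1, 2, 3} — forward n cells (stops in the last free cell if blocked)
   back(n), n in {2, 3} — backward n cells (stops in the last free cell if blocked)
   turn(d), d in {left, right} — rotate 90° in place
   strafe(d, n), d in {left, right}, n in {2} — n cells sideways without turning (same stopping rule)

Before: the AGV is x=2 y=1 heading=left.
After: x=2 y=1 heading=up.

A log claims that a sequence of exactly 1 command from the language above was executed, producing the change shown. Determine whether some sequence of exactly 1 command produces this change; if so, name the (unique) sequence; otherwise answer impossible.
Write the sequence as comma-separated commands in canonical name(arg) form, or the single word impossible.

turn(right)

key: (2,1) unchanged — the single command moves nothing
start: x=2 y=1 heading=left
step 1 (turn(right)): x=2 y=1 heading=up
no rival 1-sequence matches.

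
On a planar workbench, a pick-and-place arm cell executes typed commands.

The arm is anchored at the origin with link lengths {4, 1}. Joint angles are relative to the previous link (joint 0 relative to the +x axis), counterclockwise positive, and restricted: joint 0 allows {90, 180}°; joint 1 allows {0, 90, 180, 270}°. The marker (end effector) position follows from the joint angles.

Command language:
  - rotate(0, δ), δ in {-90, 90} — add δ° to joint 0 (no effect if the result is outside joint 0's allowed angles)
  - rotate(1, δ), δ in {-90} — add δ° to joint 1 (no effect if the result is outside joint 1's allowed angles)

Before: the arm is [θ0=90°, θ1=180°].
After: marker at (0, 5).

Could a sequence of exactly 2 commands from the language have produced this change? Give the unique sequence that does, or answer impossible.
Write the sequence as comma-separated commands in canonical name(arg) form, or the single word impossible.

from: [θ0=90°, θ1=180°]
[1] after rotate(1, -90): [θ0=90°, θ1=90°]
[2] after rotate(1, -90): [θ0=90°, θ1=0°]
no rival 2-sequence matches.

rotate(1, -90), rotate(1, -90)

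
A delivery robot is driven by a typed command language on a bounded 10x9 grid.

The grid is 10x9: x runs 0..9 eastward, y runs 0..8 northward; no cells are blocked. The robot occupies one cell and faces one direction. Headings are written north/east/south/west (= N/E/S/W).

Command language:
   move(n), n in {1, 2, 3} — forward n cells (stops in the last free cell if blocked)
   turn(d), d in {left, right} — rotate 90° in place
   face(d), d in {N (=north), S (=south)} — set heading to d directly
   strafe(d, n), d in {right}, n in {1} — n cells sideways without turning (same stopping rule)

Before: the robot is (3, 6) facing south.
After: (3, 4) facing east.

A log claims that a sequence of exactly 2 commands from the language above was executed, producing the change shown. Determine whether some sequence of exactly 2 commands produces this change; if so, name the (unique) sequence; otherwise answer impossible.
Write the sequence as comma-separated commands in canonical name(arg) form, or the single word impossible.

move(2), turn(left)

key: position moved to (3,4) AND the heading swung to E — translation plus rotation needed
from: (3, 6) facing south
t=1 move(2) ⇒ (3, 4) facing south
t=2 turn(left) ⇒ (3, 4) facing east
no other 2-command option fits: unique.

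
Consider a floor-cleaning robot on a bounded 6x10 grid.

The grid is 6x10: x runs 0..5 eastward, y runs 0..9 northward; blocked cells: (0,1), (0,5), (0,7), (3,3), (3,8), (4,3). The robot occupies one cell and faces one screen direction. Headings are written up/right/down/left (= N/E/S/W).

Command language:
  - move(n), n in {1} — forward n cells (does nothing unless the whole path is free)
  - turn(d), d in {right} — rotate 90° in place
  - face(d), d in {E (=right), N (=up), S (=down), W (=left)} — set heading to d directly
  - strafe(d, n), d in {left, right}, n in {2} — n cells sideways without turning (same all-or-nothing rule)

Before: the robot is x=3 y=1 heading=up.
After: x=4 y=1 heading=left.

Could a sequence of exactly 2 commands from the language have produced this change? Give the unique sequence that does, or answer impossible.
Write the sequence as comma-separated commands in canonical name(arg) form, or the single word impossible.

impossible

all 64 sequences checked — none match.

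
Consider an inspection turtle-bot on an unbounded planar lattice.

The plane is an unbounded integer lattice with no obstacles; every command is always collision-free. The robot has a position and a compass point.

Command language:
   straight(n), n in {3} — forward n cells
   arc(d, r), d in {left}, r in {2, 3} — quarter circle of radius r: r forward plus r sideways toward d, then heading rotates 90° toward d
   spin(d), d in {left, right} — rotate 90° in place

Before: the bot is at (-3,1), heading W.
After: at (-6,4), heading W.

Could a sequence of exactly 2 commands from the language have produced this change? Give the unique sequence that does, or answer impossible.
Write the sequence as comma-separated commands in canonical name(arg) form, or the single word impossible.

key: running arc(left, 3) before spin(right) would end elsewhere — order is forced
start: at (-3,1), heading W
[1] after spin(right): at (-3,1), heading N
[2] after arc(left, 3): at (-6,4), heading W
no rival 2-sequence matches.

spin(right), arc(left, 3)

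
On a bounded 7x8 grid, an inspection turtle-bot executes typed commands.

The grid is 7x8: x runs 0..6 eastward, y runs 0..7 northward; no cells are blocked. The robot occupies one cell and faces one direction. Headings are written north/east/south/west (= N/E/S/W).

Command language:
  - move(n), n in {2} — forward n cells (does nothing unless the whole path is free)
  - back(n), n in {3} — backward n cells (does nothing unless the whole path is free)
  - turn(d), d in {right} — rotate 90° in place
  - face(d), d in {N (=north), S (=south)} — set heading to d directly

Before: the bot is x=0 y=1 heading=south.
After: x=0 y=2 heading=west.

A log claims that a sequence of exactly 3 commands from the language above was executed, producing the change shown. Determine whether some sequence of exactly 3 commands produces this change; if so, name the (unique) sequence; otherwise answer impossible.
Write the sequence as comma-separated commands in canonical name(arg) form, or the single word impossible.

key: cell and facing (now W) both changed — the 3 commands mix motion and turning
start: x=0 y=1 heading=south
t=1 back(3) ⇒ x=0 y=4 heading=south
t=2 move(2) ⇒ x=0 y=2 heading=south
t=3 turn(right) ⇒ x=0 y=2 heading=west
uniquely the one of 125 3-step routes that fits.

back(3), move(2), turn(right)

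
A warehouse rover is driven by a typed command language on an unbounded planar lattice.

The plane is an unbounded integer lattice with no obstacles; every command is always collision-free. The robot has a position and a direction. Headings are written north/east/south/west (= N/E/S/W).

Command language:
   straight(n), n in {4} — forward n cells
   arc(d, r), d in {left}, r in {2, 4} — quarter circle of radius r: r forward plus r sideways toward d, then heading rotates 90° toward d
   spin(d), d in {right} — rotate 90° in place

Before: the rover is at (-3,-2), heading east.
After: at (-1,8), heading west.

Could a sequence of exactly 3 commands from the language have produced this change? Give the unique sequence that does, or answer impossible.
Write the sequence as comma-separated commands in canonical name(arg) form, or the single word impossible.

key: order matters: swapping arc(left, 4) and arc(left, 2) lands elsewhere
from: at (-3,-2), heading east
[1] after arc(left, 4): at (1,2), heading north
[2] after straight(4): at (1,6), heading north
[3] after arc(left, 2): at (-1,8), heading west
uniquely the one of 64 3-step routes that fits.

arc(left, 4), straight(4), arc(left, 2)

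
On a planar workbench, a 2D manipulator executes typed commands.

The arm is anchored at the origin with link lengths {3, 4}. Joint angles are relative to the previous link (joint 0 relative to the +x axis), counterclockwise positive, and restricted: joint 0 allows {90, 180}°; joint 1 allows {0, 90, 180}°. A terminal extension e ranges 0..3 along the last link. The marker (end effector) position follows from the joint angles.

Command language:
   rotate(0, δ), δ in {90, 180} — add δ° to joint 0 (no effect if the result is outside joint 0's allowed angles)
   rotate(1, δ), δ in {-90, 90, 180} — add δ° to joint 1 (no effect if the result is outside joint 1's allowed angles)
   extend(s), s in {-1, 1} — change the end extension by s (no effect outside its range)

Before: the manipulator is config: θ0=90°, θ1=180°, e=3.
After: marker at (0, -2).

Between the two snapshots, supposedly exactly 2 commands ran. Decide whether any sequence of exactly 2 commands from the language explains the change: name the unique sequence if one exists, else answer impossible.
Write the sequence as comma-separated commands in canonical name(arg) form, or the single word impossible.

extend(-1), extend(-1)

initial: config: θ0=90°, θ1=180°, e=3
t=1 extend(-1) ⇒ config: θ0=90°, θ1=180°, e=2
t=2 extend(-1) ⇒ config: θ0=90°, θ1=180°, e=1
no rival 2-sequence matches.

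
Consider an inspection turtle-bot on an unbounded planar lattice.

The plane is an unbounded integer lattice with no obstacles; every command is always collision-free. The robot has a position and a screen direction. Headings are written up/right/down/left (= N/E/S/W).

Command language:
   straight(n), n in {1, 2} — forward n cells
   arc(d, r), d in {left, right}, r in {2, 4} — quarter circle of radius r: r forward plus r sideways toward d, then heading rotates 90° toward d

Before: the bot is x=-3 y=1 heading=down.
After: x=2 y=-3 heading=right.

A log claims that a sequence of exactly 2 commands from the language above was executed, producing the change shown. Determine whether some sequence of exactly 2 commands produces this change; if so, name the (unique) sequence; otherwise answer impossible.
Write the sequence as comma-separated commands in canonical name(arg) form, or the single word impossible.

arc(left, 4), straight(1)

key: position moved to (2,-3) AND the heading swung to E — translation plus rotation needed
t0: x=-3 y=1 heading=down
[1] after arc(left, 4): x=1 y=-3 heading=right
[2] after straight(1): x=2 y=-3 heading=right
uniquely the one of 36 2-step routes that fits.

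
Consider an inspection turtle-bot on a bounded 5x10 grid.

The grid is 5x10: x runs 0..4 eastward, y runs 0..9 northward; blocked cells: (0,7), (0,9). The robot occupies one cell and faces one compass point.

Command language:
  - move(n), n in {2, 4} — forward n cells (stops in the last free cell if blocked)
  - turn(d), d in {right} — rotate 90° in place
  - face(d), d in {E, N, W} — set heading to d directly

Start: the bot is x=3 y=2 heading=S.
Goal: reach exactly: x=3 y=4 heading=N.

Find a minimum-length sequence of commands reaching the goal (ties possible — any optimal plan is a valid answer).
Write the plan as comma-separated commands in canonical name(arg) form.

initial: x=3 y=2 heading=S
t=1 face(N) ⇒ x=3 y=2 heading=N
t=2 move(2) ⇒ x=3 y=4 heading=N
nothing shorter than 2 reaches the goal.

face(N), move(2)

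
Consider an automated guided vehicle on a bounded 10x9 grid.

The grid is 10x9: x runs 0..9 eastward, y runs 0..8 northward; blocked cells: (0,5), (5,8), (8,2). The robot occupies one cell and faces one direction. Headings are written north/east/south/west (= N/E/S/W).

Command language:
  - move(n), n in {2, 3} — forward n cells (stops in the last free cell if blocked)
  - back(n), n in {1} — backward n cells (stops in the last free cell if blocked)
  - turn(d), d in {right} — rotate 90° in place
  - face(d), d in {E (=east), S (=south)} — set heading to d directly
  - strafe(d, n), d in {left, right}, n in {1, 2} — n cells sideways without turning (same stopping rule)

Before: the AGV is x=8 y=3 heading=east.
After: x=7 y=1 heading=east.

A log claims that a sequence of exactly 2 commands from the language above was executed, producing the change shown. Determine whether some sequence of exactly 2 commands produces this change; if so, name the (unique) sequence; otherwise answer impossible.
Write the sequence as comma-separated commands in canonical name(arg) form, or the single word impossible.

key: running strafe(right, 2) before back(1) would end elsewhere — order is forced
begin: x=8 y=3 heading=east
[1] after back(1): x=7 y=3 heading=east
[2] after strafe(right, 2): x=7 y=1 heading=east
no other 2-command option fits: unique.

back(1), strafe(right, 2)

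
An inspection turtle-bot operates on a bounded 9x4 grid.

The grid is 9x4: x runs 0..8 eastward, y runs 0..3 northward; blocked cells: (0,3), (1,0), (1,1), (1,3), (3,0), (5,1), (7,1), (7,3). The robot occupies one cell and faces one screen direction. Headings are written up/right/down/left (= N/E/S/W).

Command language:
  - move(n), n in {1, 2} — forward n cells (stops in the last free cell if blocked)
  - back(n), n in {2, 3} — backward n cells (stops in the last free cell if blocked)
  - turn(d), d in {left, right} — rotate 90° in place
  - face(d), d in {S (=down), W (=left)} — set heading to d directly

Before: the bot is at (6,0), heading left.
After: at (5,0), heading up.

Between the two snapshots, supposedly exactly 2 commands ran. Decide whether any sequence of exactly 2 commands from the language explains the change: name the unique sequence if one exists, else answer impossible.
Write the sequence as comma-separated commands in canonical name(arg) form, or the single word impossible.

key: cell and facing (now N) both changed — the 2 commands mix motion and turning
begin: at (6,0), heading left
step 1 (move(1)): at (5,0), heading left
step 2 (turn(right)): at (5,0), heading up
all 64 alternatives checked — unique.

move(1), turn(right)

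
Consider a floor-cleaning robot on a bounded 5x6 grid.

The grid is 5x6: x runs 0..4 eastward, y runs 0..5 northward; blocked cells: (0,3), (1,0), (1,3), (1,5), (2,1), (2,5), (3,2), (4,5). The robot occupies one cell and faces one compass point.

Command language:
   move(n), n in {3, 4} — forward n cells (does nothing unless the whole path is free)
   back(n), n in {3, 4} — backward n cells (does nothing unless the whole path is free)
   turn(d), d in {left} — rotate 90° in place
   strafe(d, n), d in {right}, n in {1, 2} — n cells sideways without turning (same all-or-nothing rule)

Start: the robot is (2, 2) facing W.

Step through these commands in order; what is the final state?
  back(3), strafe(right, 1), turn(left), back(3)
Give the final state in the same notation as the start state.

begin: (2, 2) facing W
1. back(3) → (2, 2) facing W
2. strafe(right, 1) → (2, 3) facing W
3. turn(left) → (2, 3) facing S
4. back(3) → (2, 3) facing S

(2, 3) facing S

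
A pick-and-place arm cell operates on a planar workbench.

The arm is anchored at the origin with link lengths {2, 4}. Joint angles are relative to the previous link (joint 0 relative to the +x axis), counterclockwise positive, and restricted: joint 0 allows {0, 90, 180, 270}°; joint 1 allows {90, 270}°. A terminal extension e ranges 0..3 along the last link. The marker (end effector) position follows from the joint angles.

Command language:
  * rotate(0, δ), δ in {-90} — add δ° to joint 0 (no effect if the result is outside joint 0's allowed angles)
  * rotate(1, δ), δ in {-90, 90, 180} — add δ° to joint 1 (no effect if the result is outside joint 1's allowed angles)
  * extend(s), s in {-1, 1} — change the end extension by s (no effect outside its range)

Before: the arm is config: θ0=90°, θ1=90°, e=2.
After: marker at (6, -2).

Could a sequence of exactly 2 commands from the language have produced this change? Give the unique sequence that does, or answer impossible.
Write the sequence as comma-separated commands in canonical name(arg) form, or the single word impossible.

t0: config: θ0=90°, θ1=90°, e=2
1. rotate(0, -90) → config: θ0=0°, θ1=90°, e=2
2. rotate(0, -90) → config: θ0=270°, θ1=90°, e=2
no rival 2-sequence matches.

rotate(0, -90), rotate(0, -90)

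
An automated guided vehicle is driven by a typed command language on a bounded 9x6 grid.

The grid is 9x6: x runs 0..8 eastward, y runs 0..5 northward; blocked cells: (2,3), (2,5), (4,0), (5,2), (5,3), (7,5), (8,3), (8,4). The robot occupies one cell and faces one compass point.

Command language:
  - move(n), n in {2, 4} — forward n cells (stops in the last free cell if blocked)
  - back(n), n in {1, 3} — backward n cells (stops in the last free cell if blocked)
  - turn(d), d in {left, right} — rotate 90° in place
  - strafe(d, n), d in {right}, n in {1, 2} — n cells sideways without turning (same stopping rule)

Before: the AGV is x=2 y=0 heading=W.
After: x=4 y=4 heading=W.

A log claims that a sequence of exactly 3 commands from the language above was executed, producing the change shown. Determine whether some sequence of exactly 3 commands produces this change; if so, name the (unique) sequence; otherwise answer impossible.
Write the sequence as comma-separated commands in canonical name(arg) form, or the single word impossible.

key: heading stays W — no command in the sequence turns
initial: x=2 y=0 heading=W
step 1 (strafe(right, 2)): x=2 y=2 heading=W
step 2 (back(3)): x=4 y=2 heading=W
step 3 (strafe(right, 2)): x=4 y=4 heading=W
uniquely the one of 512 3-step routes that fits.

strafe(right, 2), back(3), strafe(right, 2)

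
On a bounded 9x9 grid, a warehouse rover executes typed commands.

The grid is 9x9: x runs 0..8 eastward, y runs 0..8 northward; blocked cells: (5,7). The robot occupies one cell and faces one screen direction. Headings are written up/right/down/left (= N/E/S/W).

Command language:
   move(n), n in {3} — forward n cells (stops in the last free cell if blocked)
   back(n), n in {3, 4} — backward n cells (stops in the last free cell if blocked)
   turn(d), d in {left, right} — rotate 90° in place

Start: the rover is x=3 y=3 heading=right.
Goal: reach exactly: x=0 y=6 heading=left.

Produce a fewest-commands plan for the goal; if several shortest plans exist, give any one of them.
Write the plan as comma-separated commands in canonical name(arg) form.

from: x=3 y=3 heading=right
[1] after back(3): x=0 y=3 heading=right
[2] after turn(right): x=0 y=3 heading=down
[3] after back(3): x=0 y=6 heading=down
[4] after turn(right): x=0 y=6 heading=left
nothing shorter than 4 reaches the goal.

back(3), turn(right), back(3), turn(right)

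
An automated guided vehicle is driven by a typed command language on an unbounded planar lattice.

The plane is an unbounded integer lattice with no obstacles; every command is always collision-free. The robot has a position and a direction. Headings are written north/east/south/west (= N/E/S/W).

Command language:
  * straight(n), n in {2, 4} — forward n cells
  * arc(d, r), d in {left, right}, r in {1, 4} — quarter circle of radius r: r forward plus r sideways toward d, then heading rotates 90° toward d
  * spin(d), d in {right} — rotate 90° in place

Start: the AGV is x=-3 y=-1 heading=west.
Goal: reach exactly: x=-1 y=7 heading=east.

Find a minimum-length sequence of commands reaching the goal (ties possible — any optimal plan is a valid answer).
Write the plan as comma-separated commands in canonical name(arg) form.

arc(right, 4), arc(right, 4), straight(2)

start: x=-3 y=-1 heading=west
t=1 arc(right, 4) ⇒ x=-7 y=3 heading=north
t=2 arc(right, 4) ⇒ x=-3 y=7 heading=east
t=3 straight(2) ⇒ x=-1 y=7 heading=east
nothing shorter than 3 reaches the goal.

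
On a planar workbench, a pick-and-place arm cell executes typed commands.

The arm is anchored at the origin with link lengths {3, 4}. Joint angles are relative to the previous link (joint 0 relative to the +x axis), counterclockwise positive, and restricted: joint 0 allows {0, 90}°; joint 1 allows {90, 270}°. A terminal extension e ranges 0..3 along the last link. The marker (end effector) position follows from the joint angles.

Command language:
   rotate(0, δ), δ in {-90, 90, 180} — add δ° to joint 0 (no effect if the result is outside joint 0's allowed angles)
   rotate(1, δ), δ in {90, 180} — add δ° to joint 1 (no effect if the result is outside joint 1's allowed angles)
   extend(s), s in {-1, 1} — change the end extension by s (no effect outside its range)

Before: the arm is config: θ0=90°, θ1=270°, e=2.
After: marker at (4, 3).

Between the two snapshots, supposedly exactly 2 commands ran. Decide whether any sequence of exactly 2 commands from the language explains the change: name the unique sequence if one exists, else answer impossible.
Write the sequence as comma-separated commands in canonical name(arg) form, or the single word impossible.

from: config: θ0=90°, θ1=270°, e=2
t=1 extend(-1) ⇒ config: θ0=90°, θ1=270°, e=1
t=2 extend(-1) ⇒ config: θ0=90°, θ1=270°, e=0
no rival 2-sequence matches.

extend(-1), extend(-1)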